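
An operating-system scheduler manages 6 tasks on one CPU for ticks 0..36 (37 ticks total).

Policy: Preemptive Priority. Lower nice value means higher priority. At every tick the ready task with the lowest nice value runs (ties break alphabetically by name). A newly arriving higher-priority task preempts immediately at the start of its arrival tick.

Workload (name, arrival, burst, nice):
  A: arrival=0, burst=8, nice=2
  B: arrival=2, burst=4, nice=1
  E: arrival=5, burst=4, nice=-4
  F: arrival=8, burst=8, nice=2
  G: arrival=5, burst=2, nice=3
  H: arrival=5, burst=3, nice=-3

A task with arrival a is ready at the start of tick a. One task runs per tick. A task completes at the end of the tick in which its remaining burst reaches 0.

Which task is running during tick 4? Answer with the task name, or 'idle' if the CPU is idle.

t=0: ready={A} → run A
t=1: ready={A} → run A
t=2: ready={A,B} → run B
t=3: ready={A,B} → run B
t=4: ready={A,B} → run B
t=5: ready={A,B,E,G,H} → run E
t=6: ready={A,B,E,G,H} → run E
t=7: ready={A,B,E,G,H} → run E
t=8: ready={A,B,E,F,G,H} → run E
t=9: ready={A,B,F,G,H} → run H
t=10: ready={A,B,F,G,H} → run H
t=11: ready={A,B,F,G,H} → run H
t=12: ready={A,B,F,G} → run B
t=13: ready={A,F,G} → run A
t=14: ready={A,F,G} → run A
t=15: ready={A,F,G} → run A
t=16: ready={A,F,G} → run A
t=17: ready={A,F,G} → run A
t=18: ready={A,F,G} → run A
t=19: ready={F,G} → run F
t=20: ready={F,G} → run F
t=21: ready={F,G} → run F
t=22: ready={F,G} → run F
t=23: ready={F,G} → run F
t=24: ready={F,G} → run F
t=25: ready={F,G} → run F
t=26: ready={F,G} → run F
t=27: ready={G} → run G
t=28: ready={G} → run G
t=29: (idle)
t=30: (idle)
t=31: (idle)
t=32: (idle)
t=33: (idle)
t=34: (idle)
t=35: (idle)
t=36: (idle)

running at tick 4 = B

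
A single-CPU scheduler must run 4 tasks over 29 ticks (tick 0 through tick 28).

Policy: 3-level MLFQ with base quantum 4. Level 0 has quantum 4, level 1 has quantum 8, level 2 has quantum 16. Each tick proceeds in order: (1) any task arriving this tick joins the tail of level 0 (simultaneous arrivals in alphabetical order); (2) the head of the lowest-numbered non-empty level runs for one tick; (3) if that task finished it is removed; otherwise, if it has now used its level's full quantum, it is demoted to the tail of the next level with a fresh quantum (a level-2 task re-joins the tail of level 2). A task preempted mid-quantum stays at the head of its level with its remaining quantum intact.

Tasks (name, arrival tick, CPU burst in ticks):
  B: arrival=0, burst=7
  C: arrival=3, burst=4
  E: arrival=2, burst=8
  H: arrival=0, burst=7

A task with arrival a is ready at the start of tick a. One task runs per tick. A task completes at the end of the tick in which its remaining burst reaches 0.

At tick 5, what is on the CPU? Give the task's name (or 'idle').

t=0: L0/L1/L2 = BH/-/- → run B
t=1: L0/L1/L2 = BH/-/- → run B
t=2: L0/L1/L2 = BHE/-/- → run B
t=3: L0/L1/L2 = BHEC/-/- → run B
t=4: L0/L1/L2 = HEC/B/- → run H
t=5: L0/L1/L2 = HEC/B/- → run H
t=6: L0/L1/L2 = HEC/B/- → run H
t=7: L0/L1/L2 = HEC/B/- → run H
t=8: L0/L1/L2 = EC/BH/- → run E
t=9: L0/L1/L2 = EC/BH/- → run E
t=10: L0/L1/L2 = EC/BH/- → run E
t=11: L0/L1/L2 = EC/BH/- → run E
t=12: L0/L1/L2 = C/BHE/- → run C
t=13: L0/L1/L2 = C/BHE/- → run C
t=14: L0/L1/L2 = C/BHE/- → run C
t=15: L0/L1/L2 = C/BHE/- → run C
t=16: L0/L1/L2 = -/BHE/- → run B
t=17: L0/L1/L2 = -/BHE/- → run B
t=18: L0/L1/L2 = -/BHE/- → run B
t=19: L0/L1/L2 = -/HE/- → run H
t=20: L0/L1/L2 = -/HE/- → run H
t=21: L0/L1/L2 = -/HE/- → run H
t=22: L0/L1/L2 = -/E/- → run E
t=23: L0/L1/L2 = -/E/- → run E
t=24: L0/L1/L2 = -/E/- → run E
t=25: L0/L1/L2 = -/E/- → run E
t=26: (idle)
t=27: (idle)
t=28: (idle)

running at tick 5 = H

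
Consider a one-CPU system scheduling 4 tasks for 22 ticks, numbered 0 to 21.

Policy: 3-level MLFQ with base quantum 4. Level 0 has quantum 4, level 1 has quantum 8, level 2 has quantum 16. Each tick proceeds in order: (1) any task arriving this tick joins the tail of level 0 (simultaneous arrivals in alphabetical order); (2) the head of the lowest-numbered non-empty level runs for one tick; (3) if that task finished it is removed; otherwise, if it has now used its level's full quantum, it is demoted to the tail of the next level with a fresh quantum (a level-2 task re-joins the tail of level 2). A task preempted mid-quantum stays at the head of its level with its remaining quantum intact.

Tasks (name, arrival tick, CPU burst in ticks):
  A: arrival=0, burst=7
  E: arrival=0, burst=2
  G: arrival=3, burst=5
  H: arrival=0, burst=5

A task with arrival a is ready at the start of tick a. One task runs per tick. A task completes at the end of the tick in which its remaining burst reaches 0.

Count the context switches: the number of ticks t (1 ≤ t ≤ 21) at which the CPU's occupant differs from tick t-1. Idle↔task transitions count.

t=0: L0/L1/L2 = AEH/-/- → run A
t=1: L0/L1/L2 = AEH/-/- → run A
t=2: L0/L1/L2 = AEH/-/- → run A
t=3: L0/L1/L2 = AEHG/-/- → run A
t=4: L0/L1/L2 = EHG/A/- → run E
t=5: L0/L1/L2 = EHG/A/- → run E
t=6: L0/L1/L2 = HG/A/- → run H
t=7: L0/L1/L2 = HG/A/- → run H
t=8: L0/L1/L2 = HG/A/- → run H
t=9: L0/L1/L2 = HG/A/- → run H
t=10: L0/L1/L2 = G/AH/- → run G
t=11: L0/L1/L2 = G/AH/- → run G
t=12: L0/L1/L2 = G/AH/- → run G
t=13: L0/L1/L2 = G/AH/- → run G
t=14: L0/L1/L2 = -/AHG/- → run A
t=15: L0/L1/L2 = -/AHG/- → run A
t=16: L0/L1/L2 = -/AHG/- → run A
t=17: L0/L1/L2 = -/HG/- → run H
t=18: L0/L1/L2 = -/G/- → run G
t=19: (idle)
t=20: (idle)
t=21: (idle)

context switches = 7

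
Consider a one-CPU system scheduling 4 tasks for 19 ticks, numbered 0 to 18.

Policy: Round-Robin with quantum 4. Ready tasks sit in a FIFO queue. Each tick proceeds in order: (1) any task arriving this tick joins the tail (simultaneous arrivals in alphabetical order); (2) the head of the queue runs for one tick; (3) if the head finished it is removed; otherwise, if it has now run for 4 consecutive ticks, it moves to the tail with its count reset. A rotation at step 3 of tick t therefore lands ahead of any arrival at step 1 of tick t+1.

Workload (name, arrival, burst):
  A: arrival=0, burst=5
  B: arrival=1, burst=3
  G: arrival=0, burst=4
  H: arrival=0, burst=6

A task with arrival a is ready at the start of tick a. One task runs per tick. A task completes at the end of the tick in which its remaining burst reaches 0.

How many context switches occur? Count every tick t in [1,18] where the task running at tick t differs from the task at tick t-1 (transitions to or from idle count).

context switches = 6

t=0: queue=[A,G,H] q_used=0 → run A
t=1: queue=[A,G,H,B] q_used=1 → run A
t=2: queue=[A,G,H,B] q_used=2 → run A
t=3: queue=[A,G,H,B] q_used=3 → run A
t=4: queue=[G,H,B,A] q_used=0 → run G
t=5: queue=[G,H,B,A] q_used=1 → run G
t=6: queue=[G,H,B,A] q_used=2 → run G
t=7: queue=[G,H,B,A] q_used=3 → run G
t=8: queue=[H,B,A] q_used=0 → run H
t=9: queue=[H,B,A] q_used=1 → run H
t=10: queue=[H,B,A] q_used=2 → run H
t=11: queue=[H,B,A] q_used=3 → run H
t=12: queue=[B,A,H] q_used=0 → run B
t=13: queue=[B,A,H] q_used=1 → run B
t=14: queue=[B,A,H] q_used=2 → run B
t=15: queue=[A,H] q_used=0 → run A
t=16: queue=[H] q_used=0 → run H
t=17: queue=[H] q_used=1 → run H
t=18: (idle)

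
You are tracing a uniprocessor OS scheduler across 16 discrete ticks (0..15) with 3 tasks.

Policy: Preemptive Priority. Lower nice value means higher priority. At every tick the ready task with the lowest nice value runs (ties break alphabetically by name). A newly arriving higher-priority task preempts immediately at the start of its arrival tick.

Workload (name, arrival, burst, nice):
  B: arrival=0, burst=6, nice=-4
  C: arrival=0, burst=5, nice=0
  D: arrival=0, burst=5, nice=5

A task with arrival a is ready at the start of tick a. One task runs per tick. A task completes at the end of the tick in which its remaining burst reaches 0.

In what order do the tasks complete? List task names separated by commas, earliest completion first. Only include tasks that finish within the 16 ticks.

t=0: ready={B,C,D} → run B
t=1: ready={B,C,D} → run B
t=2: ready={B,C,D} → run B
t=3: ready={B,C,D} → run B
t=4: ready={B,C,D} → run B
t=5: ready={B,C,D} → run B
t=6: ready={C,D} → run C
t=7: ready={C,D} → run C
t=8: ready={C,D} → run C
t=9: ready={C,D} → run C
t=10: ready={C,D} → run C
t=11: ready={D} → run D
t=12: ready={D} → run D
t=13: ready={D} → run D
t=14: ready={D} → run D
t=15: ready={D} → run D

completion order = B, C, D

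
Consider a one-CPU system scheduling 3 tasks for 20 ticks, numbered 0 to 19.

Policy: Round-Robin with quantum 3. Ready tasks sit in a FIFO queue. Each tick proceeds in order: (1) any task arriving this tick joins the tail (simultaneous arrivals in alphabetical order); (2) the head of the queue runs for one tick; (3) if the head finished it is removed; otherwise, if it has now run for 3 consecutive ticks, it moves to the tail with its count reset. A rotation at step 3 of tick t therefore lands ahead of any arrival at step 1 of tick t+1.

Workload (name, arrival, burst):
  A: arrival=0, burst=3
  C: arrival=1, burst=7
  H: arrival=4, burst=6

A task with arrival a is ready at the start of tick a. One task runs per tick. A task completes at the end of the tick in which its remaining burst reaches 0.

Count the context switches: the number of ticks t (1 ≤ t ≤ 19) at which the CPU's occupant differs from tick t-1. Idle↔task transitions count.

context switches = 6

t=0: queue=[A] q_used=0 → run A
t=1: queue=[A,C] q_used=1 → run A
t=2: queue=[A,C] q_used=2 → run A
t=3: queue=[C] q_used=0 → run C
t=4: queue=[C,H] q_used=1 → run C
t=5: queue=[C,H] q_used=2 → run C
t=6: queue=[H,C] q_used=0 → run H
t=7: queue=[H,C] q_used=1 → run H
t=8: queue=[H,C] q_used=2 → run H
t=9: queue=[C,H] q_used=0 → run C
t=10: queue=[C,H] q_used=1 → run C
t=11: queue=[C,H] q_used=2 → run C
t=12: queue=[H,C] q_used=0 → run H
t=13: queue=[H,C] q_used=1 → run H
t=14: queue=[H,C] q_used=2 → run H
t=15: queue=[C] q_used=0 → run C
t=16: (idle)
t=17: (idle)
t=18: (idle)
t=19: (idle)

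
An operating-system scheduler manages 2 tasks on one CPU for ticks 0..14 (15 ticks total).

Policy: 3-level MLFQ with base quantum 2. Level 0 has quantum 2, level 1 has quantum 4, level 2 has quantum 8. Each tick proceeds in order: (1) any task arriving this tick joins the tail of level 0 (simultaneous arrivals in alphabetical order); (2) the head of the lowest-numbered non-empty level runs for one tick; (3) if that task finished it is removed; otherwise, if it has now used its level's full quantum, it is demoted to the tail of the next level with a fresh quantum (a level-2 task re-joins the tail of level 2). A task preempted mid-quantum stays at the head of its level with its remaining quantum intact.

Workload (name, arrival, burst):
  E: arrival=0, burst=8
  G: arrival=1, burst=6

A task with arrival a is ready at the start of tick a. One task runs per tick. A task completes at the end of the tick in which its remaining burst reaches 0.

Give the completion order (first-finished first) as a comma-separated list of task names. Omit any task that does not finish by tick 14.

t=0: L0/L1/L2 = E/-/- → run E
t=1: L0/L1/L2 = EG/-/- → run E
t=2: L0/L1/L2 = G/E/- → run G
t=3: L0/L1/L2 = G/E/- → run G
t=4: L0/L1/L2 = -/EG/- → run E
t=5: L0/L1/L2 = -/EG/- → run E
t=6: L0/L1/L2 = -/EG/- → run E
t=7: L0/L1/L2 = -/EG/- → run E
t=8: L0/L1/L2 = -/G/E → run G
t=9: L0/L1/L2 = -/G/E → run G
t=10: L0/L1/L2 = -/G/E → run G
t=11: L0/L1/L2 = -/G/E → run G
t=12: L0/L1/L2 = -/-/E → run E
t=13: L0/L1/L2 = -/-/E → run E
t=14: (idle)

completion order = G, E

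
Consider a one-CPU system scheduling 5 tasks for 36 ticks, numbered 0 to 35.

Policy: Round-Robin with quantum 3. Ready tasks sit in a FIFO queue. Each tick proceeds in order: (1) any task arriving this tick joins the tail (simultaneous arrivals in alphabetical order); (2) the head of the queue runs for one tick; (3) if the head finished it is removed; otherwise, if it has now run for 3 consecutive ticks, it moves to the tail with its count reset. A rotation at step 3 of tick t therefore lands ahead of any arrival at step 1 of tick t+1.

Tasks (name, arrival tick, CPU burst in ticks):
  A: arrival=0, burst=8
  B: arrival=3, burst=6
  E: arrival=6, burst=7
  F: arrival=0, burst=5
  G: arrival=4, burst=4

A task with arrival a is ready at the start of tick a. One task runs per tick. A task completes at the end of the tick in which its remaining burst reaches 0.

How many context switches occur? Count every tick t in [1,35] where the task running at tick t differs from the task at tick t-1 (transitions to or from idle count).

context switches = 11

t=0: queue=[A,F] q_used=0 → run A
t=1: queue=[A,F] q_used=1 → run A
t=2: queue=[A,F] q_used=2 → run A
t=3: queue=[F,A,B] q_used=0 → run F
t=4: queue=[F,A,B,G] q_used=1 → run F
t=5: queue=[F,A,B,G] q_used=2 → run F
t=6: queue=[A,B,G,F,E] q_used=0 → run A
t=7: queue=[A,B,G,F,E] q_used=1 → run A
t=8: queue=[A,B,G,F,E] q_used=2 → run A
t=9: queue=[B,G,F,E,A] q_used=0 → run B
t=10: queue=[B,G,F,E,A] q_used=1 → run B
t=11: queue=[B,G,F,E,A] q_used=2 → run B
t=12: queue=[G,F,E,A,B] q_used=0 → run G
t=13: queue=[G,F,E,A,B] q_used=1 → run G
t=14: queue=[G,F,E,A,B] q_used=2 → run G
t=15: queue=[F,E,A,B,G] q_used=0 → run F
t=16: queue=[F,E,A,B,G] q_used=1 → run F
t=17: queue=[E,A,B,G] q_used=0 → run E
t=18: queue=[E,A,B,G] q_used=1 → run E
t=19: queue=[E,A,B,G] q_used=2 → run E
t=20: queue=[A,B,G,E] q_used=0 → run A
t=21: queue=[A,B,G,E] q_used=1 → run A
t=22: queue=[B,G,E] q_used=0 → run B
t=23: queue=[B,G,E] q_used=1 → run B
t=24: queue=[B,G,E] q_used=2 → run B
t=25: queue=[G,E] q_used=0 → run G
t=26: queue=[E] q_used=0 → run E
t=27: queue=[E] q_used=1 → run E
t=28: queue=[E] q_used=2 → run E
t=29: queue=[E] q_used=0 → run E
t=30: (idle)
t=31: (idle)
t=32: (idle)
t=33: (idle)
t=34: (idle)
t=35: (idle)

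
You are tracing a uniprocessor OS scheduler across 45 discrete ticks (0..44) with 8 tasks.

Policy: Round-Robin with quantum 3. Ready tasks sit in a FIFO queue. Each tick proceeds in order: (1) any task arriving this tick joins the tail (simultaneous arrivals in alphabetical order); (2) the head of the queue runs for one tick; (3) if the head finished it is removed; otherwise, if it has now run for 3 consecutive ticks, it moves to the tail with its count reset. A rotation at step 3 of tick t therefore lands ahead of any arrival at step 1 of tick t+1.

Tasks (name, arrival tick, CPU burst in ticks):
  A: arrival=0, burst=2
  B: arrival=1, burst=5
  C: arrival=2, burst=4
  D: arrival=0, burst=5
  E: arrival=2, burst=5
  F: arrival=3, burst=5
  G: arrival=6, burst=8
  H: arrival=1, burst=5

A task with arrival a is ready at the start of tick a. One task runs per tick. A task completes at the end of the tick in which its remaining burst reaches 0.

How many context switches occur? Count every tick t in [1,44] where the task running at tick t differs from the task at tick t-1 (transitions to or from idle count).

t=0: queue=[A,D] q_used=0 → run A
t=1: queue=[A,D,B,H] q_used=1 → run A
t=2: queue=[D,B,H,C,E] q_used=0 → run D
t=3: queue=[D,B,H,C,E,F] q_used=1 → run D
t=4: queue=[D,B,H,C,E,F] q_used=2 → run D
t=5: queue=[B,H,C,E,F,D] q_used=0 → run B
t=6: queue=[B,H,C,E,F,D,G] q_used=1 → run B
t=7: queue=[B,H,C,E,F,D,G] q_used=2 → run B
t=8: queue=[H,C,E,F,D,G,B] q_used=0 → run H
t=9: queue=[H,C,E,F,D,G,B] q_used=1 → run H
t=10: queue=[H,C,E,F,D,G,B] q_used=2 → run H
t=11: queue=[C,E,F,D,G,B,H] q_used=0 → run C
t=12: queue=[C,E,F,D,G,B,H] q_used=1 → run C
t=13: queue=[C,E,F,D,G,B,H] q_used=2 → run C
t=14: queue=[E,F,D,G,B,H,C] q_used=0 → run E
t=15: queue=[E,F,D,G,B,H,C] q_used=1 → run E
t=16: queue=[E,F,D,G,B,H,C] q_used=2 → run E
t=17: queue=[F,D,G,B,H,C,E] q_used=0 → run F
t=18: queue=[F,D,G,B,H,C,E] q_used=1 → run F
t=19: queue=[F,D,G,B,H,C,E] q_used=2 → run F
t=20: queue=[D,G,B,H,C,E,F] q_used=0 → run D
t=21: queue=[D,G,B,H,C,E,F] q_used=1 → run D
t=22: queue=[G,B,H,C,E,F] q_used=0 → run G
t=23: queue=[G,B,H,C,E,F] q_used=1 → run G
t=24: queue=[G,B,H,C,E,F] q_used=2 → run G
t=25: queue=[B,H,C,E,F,G] q_used=0 → run B
t=26: queue=[B,H,C,E,F,G] q_used=1 → run B
t=27: queue=[H,C,E,F,G] q_used=0 → run H
t=28: queue=[H,C,E,F,G] q_used=1 → run H
t=29: queue=[C,E,F,G] q_used=0 → run C
t=30: queue=[E,F,G] q_used=0 → run E
t=31: queue=[E,F,G] q_used=1 → run E
t=32: queue=[F,G] q_used=0 → run F
t=33: queue=[F,G] q_used=1 → run F
t=34: queue=[G] q_used=0 → run G
t=35: queue=[G] q_used=1 → run G
t=36: queue=[G] q_used=2 → run G
t=37: queue=[G] q_used=0 → run G
t=38: queue=[G] q_used=1 → run G
t=39: (idle)
t=40: (idle)
t=41: (idle)
t=42: (idle)
t=43: (idle)
t=44: (idle)

context switches = 15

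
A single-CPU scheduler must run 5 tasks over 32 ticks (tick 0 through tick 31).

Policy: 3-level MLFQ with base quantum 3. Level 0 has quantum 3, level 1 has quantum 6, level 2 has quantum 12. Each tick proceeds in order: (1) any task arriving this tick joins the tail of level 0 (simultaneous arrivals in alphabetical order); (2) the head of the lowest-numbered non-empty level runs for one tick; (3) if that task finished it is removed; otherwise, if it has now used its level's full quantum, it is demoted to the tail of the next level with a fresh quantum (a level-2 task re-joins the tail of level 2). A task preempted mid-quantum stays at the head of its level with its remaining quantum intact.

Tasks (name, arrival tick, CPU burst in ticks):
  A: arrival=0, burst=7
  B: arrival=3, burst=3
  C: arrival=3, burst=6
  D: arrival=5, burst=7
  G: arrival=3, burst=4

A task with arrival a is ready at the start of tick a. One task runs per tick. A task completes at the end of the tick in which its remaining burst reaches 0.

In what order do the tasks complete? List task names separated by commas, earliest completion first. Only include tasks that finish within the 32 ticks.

t=0: L0/L1/L2 = A/-/- → run A
t=1: L0/L1/L2 = A/-/- → run A
t=2: L0/L1/L2 = A/-/- → run A
t=3: L0/L1/L2 = BCG/A/- → run B
t=4: L0/L1/L2 = BCG/A/- → run B
t=5: L0/L1/L2 = BCGD/A/- → run B
t=6: L0/L1/L2 = CGD/A/- → run C
t=7: L0/L1/L2 = CGD/A/- → run C
t=8: L0/L1/L2 = CGD/A/- → run C
t=9: L0/L1/L2 = GD/AC/- → run G
t=10: L0/L1/L2 = GD/AC/- → run G
t=11: L0/L1/L2 = GD/AC/- → run G
t=12: L0/L1/L2 = D/ACG/- → run D
t=13: L0/L1/L2 = D/ACG/- → run D
t=14: L0/L1/L2 = D/ACG/- → run D
t=15: L0/L1/L2 = -/ACGD/- → run A
t=16: L0/L1/L2 = -/ACGD/- → run A
t=17: L0/L1/L2 = -/ACGD/- → run A
t=18: L0/L1/L2 = -/ACGD/- → run A
t=19: L0/L1/L2 = -/CGD/- → run C
t=20: L0/L1/L2 = -/CGD/- → run C
t=21: L0/L1/L2 = -/CGD/- → run C
t=22: L0/L1/L2 = -/GD/- → run G
t=23: L0/L1/L2 = -/D/- → run D
t=24: L0/L1/L2 = -/D/- → run D
t=25: L0/L1/L2 = -/D/- → run D
t=26: L0/L1/L2 = -/D/- → run D
t=27: (idle)
t=28: (idle)
t=29: (idle)
t=30: (idle)
t=31: (idle)

completion order = B, A, C, G, D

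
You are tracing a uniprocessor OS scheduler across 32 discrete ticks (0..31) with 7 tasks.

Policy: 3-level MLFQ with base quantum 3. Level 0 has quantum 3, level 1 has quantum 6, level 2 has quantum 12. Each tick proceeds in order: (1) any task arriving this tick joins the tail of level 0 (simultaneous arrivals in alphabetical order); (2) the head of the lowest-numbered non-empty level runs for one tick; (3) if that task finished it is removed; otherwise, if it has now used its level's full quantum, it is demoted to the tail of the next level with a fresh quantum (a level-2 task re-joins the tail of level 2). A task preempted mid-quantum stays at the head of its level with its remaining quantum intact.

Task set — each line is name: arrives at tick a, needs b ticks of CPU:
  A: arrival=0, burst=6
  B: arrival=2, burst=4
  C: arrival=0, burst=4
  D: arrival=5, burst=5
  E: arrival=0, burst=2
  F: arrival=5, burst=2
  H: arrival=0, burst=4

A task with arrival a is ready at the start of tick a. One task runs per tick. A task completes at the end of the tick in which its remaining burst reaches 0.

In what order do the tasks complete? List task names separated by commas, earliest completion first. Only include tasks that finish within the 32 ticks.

completion order = E, F, A, C, H, B, D

t=0: L0/L1/L2 = ACEH/-/- → run A
t=1: L0/L1/L2 = ACEH/-/- → run A
t=2: L0/L1/L2 = ACEHB/-/- → run A
t=3: L0/L1/L2 = CEHB/A/- → run C
t=4: L0/L1/L2 = CEHB/A/- → run C
t=5: L0/L1/L2 = CEHBDF/A/- → run C
t=6: L0/L1/L2 = EHBDF/AC/- → run E
t=7: L0/L1/L2 = EHBDF/AC/- → run E
t=8: L0/L1/L2 = HBDF/AC/- → run H
t=9: L0/L1/L2 = HBDF/AC/- → run H
t=10: L0/L1/L2 = HBDF/AC/- → run H
t=11: L0/L1/L2 = BDF/ACH/- → run B
t=12: L0/L1/L2 = BDF/ACH/- → run B
t=13: L0/L1/L2 = BDF/ACH/- → run B
t=14: L0/L1/L2 = DF/ACHB/- → run D
t=15: L0/L1/L2 = DF/ACHB/- → run D
t=16: L0/L1/L2 = DF/ACHB/- → run D
t=17: L0/L1/L2 = F/ACHBD/- → run F
t=18: L0/L1/L2 = F/ACHBD/- → run F
t=19: L0/L1/L2 = -/ACHBD/- → run A
t=20: L0/L1/L2 = -/ACHBD/- → run A
t=21: L0/L1/L2 = -/ACHBD/- → run A
t=22: L0/L1/L2 = -/CHBD/- → run C
t=23: L0/L1/L2 = -/HBD/- → run H
t=24: L0/L1/L2 = -/BD/- → run B
t=25: L0/L1/L2 = -/D/- → run D
t=26: L0/L1/L2 = -/D/- → run D
t=27: (idle)
t=28: (idle)
t=29: (idle)
t=30: (idle)
t=31: (idle)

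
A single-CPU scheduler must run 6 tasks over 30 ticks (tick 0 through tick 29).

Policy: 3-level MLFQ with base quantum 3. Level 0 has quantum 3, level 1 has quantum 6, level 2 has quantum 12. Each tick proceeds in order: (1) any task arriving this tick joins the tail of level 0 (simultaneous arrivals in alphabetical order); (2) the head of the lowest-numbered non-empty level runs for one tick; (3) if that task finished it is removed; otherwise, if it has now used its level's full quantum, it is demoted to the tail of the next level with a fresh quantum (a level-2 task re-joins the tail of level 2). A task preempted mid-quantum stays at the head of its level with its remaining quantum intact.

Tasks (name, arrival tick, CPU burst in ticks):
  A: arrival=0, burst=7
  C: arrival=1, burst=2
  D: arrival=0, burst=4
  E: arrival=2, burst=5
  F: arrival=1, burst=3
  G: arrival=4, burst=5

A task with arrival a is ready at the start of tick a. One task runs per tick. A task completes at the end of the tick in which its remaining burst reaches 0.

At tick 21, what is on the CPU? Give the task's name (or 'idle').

running at tick 21 = D

t=0: L0/L1/L2 = AD/-/- → run A
t=1: L0/L1/L2 = ADCF/-/- → run A
t=2: L0/L1/L2 = ADCFE/-/- → run A
t=3: L0/L1/L2 = DCFE/A/- → run D
t=4: L0/L1/L2 = DCFEG/A/- → run D
t=5: L0/L1/L2 = DCFEG/A/- → run D
t=6: L0/L1/L2 = CFEG/AD/- → run C
t=7: L0/L1/L2 = CFEG/AD/- → run C
t=8: L0/L1/L2 = FEG/AD/- → run F
t=9: L0/L1/L2 = FEG/AD/- → run F
t=10: L0/L1/L2 = FEG/AD/- → run F
t=11: L0/L1/L2 = EG/AD/- → run E
t=12: L0/L1/L2 = EG/AD/- → run E
t=13: L0/L1/L2 = EG/AD/- → run E
t=14: L0/L1/L2 = G/ADE/- → run G
t=15: L0/L1/L2 = G/ADE/- → run G
t=16: L0/L1/L2 = G/ADE/- → run G
t=17: L0/L1/L2 = -/ADEG/- → run A
t=18: L0/L1/L2 = -/ADEG/- → run A
t=19: L0/L1/L2 = -/ADEG/- → run A
t=20: L0/L1/L2 = -/ADEG/- → run A
t=21: L0/L1/L2 = -/DEG/- → run D
t=22: L0/L1/L2 = -/EG/- → run E
t=23: L0/L1/L2 = -/EG/- → run E
t=24: L0/L1/L2 = -/G/- → run G
t=25: L0/L1/L2 = -/G/- → run G
t=26: (idle)
t=27: (idle)
t=28: (idle)
t=29: (idle)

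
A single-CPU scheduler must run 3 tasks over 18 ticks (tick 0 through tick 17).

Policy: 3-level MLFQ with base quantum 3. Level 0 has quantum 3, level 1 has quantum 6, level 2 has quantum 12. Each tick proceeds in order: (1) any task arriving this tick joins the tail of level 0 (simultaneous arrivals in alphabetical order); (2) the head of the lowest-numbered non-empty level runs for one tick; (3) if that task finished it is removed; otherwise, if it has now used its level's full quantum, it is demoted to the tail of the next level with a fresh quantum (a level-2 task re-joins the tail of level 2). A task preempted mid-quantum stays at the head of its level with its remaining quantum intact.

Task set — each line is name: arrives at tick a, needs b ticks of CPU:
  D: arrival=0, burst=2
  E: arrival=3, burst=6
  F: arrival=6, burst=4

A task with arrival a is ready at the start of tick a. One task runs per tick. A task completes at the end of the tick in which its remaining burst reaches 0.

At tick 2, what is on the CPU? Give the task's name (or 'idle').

running at tick 2 = idle

t=0: L0/L1/L2 = D/-/- → run D
t=1: L0/L1/L2 = D/-/- → run D
t=2: (idle)
t=3: L0/L1/L2 = E/-/- → run E
t=4: L0/L1/L2 = E/-/- → run E
t=5: L0/L1/L2 = E/-/- → run E
t=6: L0/L1/L2 = F/E/- → run F
t=7: L0/L1/L2 = F/E/- → run F
t=8: L0/L1/L2 = F/E/- → run F
t=9: L0/L1/L2 = -/EF/- → run E
t=10: L0/L1/L2 = -/EF/- → run E
t=11: L0/L1/L2 = -/EF/- → run E
t=12: L0/L1/L2 = -/F/- → run F
t=13: (idle)
t=14: (idle)
t=15: (idle)
t=16: (idle)
t=17: (idle)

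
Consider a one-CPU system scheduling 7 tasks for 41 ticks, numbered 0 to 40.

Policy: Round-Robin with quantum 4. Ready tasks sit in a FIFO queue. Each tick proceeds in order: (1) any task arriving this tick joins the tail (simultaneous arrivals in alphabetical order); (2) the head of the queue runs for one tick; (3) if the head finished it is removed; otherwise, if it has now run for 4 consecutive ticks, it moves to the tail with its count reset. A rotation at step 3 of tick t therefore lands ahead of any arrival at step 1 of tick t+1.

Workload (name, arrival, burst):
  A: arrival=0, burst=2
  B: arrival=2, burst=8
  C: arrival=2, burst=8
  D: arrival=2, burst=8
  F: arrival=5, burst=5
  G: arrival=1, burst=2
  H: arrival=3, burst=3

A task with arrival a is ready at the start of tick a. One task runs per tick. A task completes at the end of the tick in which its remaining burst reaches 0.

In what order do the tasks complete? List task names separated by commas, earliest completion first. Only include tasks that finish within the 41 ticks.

completion order = A, G, H, B, C, D, F

t=0: queue=[A] q_used=0 → run A
t=1: queue=[A,G] q_used=1 → run A
t=2: queue=[G,B,C,D] q_used=0 → run G
t=3: queue=[G,B,C,D,H] q_used=1 → run G
t=4: queue=[B,C,D,H] q_used=0 → run B
t=5: queue=[B,C,D,H,F] q_used=1 → run B
t=6: queue=[B,C,D,H,F] q_used=2 → run B
t=7: queue=[B,C,D,H,F] q_used=3 → run B
t=8: queue=[C,D,H,F,B] q_used=0 → run C
t=9: queue=[C,D,H,F,B] q_used=1 → run C
t=10: queue=[C,D,H,F,B] q_used=2 → run C
t=11: queue=[C,D,H,F,B] q_used=3 → run C
t=12: queue=[D,H,F,B,C] q_used=0 → run D
t=13: queue=[D,H,F,B,C] q_used=1 → run D
t=14: queue=[D,H,F,B,C] q_used=2 → run D
t=15: queue=[D,H,F,B,C] q_used=3 → run D
t=16: queue=[H,F,B,C,D] q_used=0 → run H
t=17: queue=[H,F,B,C,D] q_used=1 → run H
t=18: queue=[H,F,B,C,D] q_used=2 → run H
t=19: queue=[F,B,C,D] q_used=0 → run F
t=20: queue=[F,B,C,D] q_used=1 → run F
t=21: queue=[F,B,C,D] q_used=2 → run F
t=22: queue=[F,B,C,D] q_used=3 → run F
t=23: queue=[B,C,D,F] q_used=0 → run B
t=24: queue=[B,C,D,F] q_used=1 → run B
t=25: queue=[B,C,D,F] q_used=2 → run B
t=26: queue=[B,C,D,F] q_used=3 → run B
t=27: queue=[C,D,F] q_used=0 → run C
t=28: queue=[C,D,F] q_used=1 → run C
t=29: queue=[C,D,F] q_used=2 → run C
t=30: queue=[C,D,F] q_used=3 → run C
t=31: queue=[D,F] q_used=0 → run D
t=32: queue=[D,F] q_used=1 → run D
t=33: queue=[D,F] q_used=2 → run D
t=34: queue=[D,F] q_used=3 → run D
t=35: queue=[F] q_used=0 → run F
t=36: (idle)
t=37: (idle)
t=38: (idle)
t=39: (idle)
t=40: (idle)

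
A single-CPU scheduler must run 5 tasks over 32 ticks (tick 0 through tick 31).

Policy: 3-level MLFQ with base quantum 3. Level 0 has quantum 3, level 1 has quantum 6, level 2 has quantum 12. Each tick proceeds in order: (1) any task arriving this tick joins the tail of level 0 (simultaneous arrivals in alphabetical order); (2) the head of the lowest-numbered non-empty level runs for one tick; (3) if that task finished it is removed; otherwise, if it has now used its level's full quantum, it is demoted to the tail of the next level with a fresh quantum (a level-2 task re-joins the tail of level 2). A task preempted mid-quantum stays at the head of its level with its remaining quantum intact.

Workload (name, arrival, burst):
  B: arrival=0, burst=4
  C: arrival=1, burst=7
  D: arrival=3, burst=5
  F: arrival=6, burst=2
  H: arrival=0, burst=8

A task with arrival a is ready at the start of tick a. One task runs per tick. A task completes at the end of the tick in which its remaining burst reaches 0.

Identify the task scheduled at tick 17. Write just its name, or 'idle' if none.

t=0: L0/L1/L2 = BH/-/- → run B
t=1: L0/L1/L2 = BHC/-/- → run B
t=2: L0/L1/L2 = BHC/-/- → run B
t=3: L0/L1/L2 = HCD/B/- → run H
t=4: L0/L1/L2 = HCD/B/- → run H
t=5: L0/L1/L2 = HCD/B/- → run H
t=6: L0/L1/L2 = CDF/BH/- → run C
t=7: L0/L1/L2 = CDF/BH/- → run C
t=8: L0/L1/L2 = CDF/BH/- → run C
t=9: L0/L1/L2 = DF/BHC/- → run D
t=10: L0/L1/L2 = DF/BHC/- → run D
t=11: L0/L1/L2 = DF/BHC/- → run D
t=12: L0/L1/L2 = F/BHCD/- → run F
t=13: L0/L1/L2 = F/BHCD/- → run F
t=14: L0/L1/L2 = -/BHCD/- → run B
t=15: L0/L1/L2 = -/HCD/- → run H
t=16: L0/L1/L2 = -/HCD/- → run H
t=17: L0/L1/L2 = -/HCD/- → run H
t=18: L0/L1/L2 = -/HCD/- → run H
t=19: L0/L1/L2 = -/HCD/- → run H
t=20: L0/L1/L2 = -/CD/- → run C
t=21: L0/L1/L2 = -/CD/- → run C
t=22: L0/L1/L2 = -/CD/- → run C
t=23: L0/L1/L2 = -/CD/- → run C
t=24: L0/L1/L2 = -/D/- → run D
t=25: L0/L1/L2 = -/D/- → run D
t=26: (idle)
t=27: (idle)
t=28: (idle)
t=29: (idle)
t=30: (idle)
t=31: (idle)

running at tick 17 = H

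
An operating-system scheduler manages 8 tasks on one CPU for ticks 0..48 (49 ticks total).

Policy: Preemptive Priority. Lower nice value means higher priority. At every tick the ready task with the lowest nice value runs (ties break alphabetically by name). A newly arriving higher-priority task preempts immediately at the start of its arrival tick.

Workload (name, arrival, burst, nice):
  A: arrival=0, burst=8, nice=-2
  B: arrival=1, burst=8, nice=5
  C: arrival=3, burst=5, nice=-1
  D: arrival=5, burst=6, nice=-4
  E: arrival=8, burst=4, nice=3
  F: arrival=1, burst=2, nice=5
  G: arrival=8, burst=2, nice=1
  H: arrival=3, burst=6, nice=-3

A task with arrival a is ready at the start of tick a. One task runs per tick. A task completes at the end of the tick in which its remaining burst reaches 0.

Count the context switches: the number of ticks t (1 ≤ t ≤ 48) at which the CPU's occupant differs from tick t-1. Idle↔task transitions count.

t=0: ready={A} → run A
t=1: ready={A,B,F} → run A
t=2: ready={A,B,F} → run A
t=3: ready={A,B,C,F,H} → run H
t=4: ready={A,B,C,F,H} → run H
t=5: ready={A,B,C,D,F,H} → run D
t=6: ready={A,B,C,D,F,H} → run D
t=7: ready={A,B,C,D,F,H} → run D
t=8: ready={A,B,C,D,E,F,G,H} → run D
t=9: ready={A,B,C,D,E,F,G,H} → run D
t=10: ready={A,B,C,D,E,F,G,H} → run D
t=11: ready={A,B,C,E,F,G,H} → run H
t=12: ready={A,B,C,E,F,G,H} → run H
t=13: ready={A,B,C,E,F,G,H} → run H
t=14: ready={A,B,C,E,F,G,H} → run H
t=15: ready={A,B,C,E,F,G} → run A
t=16: ready={A,B,C,E,F,G} → run A
t=17: ready={A,B,C,E,F,G} → run A
t=18: ready={A,B,C,E,F,G} → run A
t=19: ready={A,B,C,E,F,G} → run A
t=20: ready={B,C,E,F,G} → run C
t=21: ready={B,C,E,F,G} → run C
t=22: ready={B,C,E,F,G} → run C
t=23: ready={B,C,E,F,G} → run C
t=24: ready={B,C,E,F,G} → run C
t=25: ready={B,E,F,G} → run G
t=26: ready={B,E,F,G} → run G
t=27: ready={B,E,F} → run E
t=28: ready={B,E,F} → run E
t=29: ready={B,E,F} → run E
t=30: ready={B,E,F} → run E
t=31: ready={B,F} → run B
t=32: ready={B,F} → run B
t=33: ready={B,F} → run B
t=34: ready={B,F} → run B
t=35: ready={B,F} → run B
t=36: ready={B,F} → run B
t=37: ready={B,F} → run B
t=38: ready={B,F} → run B
t=39: ready={F} → run F
t=40: ready={F} → run F
t=41: (idle)
t=42: (idle)
t=43: (idle)
t=44: (idle)
t=45: (idle)
t=46: (idle)
t=47: (idle)
t=48: (idle)

context switches = 10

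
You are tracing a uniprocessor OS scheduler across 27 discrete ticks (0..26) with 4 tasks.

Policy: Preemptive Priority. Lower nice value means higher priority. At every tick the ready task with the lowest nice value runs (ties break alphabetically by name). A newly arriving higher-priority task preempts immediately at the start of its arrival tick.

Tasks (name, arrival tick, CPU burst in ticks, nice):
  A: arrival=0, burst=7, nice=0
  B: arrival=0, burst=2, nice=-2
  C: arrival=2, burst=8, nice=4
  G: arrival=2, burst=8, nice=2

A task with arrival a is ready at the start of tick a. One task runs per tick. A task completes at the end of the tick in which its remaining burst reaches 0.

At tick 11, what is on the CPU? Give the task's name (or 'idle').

t=0: ready={A,B} → run B
t=1: ready={A,B} → run B
t=2: ready={A,C,G} → run A
t=3: ready={A,C,G} → run A
t=4: ready={A,C,G} → run A
t=5: ready={A,C,G} → run A
t=6: ready={A,C,G} → run A
t=7: ready={A,C,G} → run A
t=8: ready={A,C,G} → run A
t=9: ready={C,G} → run G
t=10: ready={C,G} → run G
t=11: ready={C,G} → run G
t=12: ready={C,G} → run G
t=13: ready={C,G} → run G
t=14: ready={C,G} → run G
t=15: ready={C,G} → run G
t=16: ready={C,G} → run G
t=17: ready={C} → run C
t=18: ready={C} → run C
t=19: ready={C} → run C
t=20: ready={C} → run C
t=21: ready={C} → run C
t=22: ready={C} → run C
t=23: ready={C} → run C
t=24: ready={C} → run C
t=25: (idle)
t=26: (idle)

running at tick 11 = G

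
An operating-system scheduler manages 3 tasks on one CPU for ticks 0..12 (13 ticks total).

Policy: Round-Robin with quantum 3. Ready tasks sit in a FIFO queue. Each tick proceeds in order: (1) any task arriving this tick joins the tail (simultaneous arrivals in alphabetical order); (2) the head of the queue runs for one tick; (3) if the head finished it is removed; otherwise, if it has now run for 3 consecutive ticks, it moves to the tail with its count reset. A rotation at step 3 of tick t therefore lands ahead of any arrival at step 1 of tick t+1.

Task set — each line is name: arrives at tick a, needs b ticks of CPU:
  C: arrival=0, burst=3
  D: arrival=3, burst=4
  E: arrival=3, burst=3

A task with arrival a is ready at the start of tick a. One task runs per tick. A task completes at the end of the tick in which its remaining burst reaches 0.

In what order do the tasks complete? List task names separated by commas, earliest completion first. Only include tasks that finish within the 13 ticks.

completion order = C, E, D

t=0: queue=[C] q_used=0 → run C
t=1: queue=[C] q_used=1 → run C
t=2: queue=[C] q_used=2 → run C
t=3: queue=[D,E] q_used=0 → run D
t=4: queue=[D,E] q_used=1 → run D
t=5: queue=[D,E] q_used=2 → run D
t=6: queue=[E,D] q_used=0 → run E
t=7: queue=[E,D] q_used=1 → run E
t=8: queue=[E,D] q_used=2 → run E
t=9: queue=[D] q_used=0 → run D
t=10: (idle)
t=11: (idle)
t=12: (idle)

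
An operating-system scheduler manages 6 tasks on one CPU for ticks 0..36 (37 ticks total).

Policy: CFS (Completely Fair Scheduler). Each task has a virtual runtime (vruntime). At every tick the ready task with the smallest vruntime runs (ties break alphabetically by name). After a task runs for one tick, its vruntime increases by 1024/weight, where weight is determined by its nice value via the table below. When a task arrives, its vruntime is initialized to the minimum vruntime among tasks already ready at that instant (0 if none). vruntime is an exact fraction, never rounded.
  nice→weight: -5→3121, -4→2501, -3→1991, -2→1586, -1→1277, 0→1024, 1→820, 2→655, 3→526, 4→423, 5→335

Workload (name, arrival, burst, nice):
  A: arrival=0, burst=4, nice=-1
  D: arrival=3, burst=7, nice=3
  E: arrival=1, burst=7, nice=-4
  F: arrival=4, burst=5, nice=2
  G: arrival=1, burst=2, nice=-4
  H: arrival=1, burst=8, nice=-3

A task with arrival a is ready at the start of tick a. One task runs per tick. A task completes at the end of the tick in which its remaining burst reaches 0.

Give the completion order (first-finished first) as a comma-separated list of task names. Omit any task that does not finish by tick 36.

t=0: vr[A=0] → run A
t=1: vr[A=1024/1277 E=1024/1277 G=1024/1277 H=1024/1277] → run A
t=2: vr[A=2048/1277 E=1024/1277 G=1024/1277 H=1024/1277] → run E
t=3: vr[A=2048/1277 D=1024/1277 E=3868672/3193777 G=1024/1277 H=1024/1277] → run D
t=4: vr[A=2048/1277 D=923136/335851 E=3868672/3193777 F=1024/1277 G=1024/1277 H=1024/1277] → run F
t=5: vr[A=2048/1277 D=923136/335851 E=3868672/3193777 F=1978368/836435 G=1024/1277 H=1024/1277] → run G
t=6: vr[A=2048/1277 D=923136/335851 E=3868672/3193777 F=1978368/836435 G=3868672/3193777 H=1024/1277] → run H
t=7: vr[A=2048/1277 D=923136/335851 E=3868672/3193777 F=1978368/836435 G=3868672/3193777 H=3346432/2542507] → run E
t=8: vr[A=2048/1277 D=923136/335851 E=5176320/3193777 F=1978368/836435 G=3868672/3193777 H=3346432/2542507] → run G
t=9: vr[A=2048/1277 D=923136/335851 E=5176320/3193777 F=1978368/836435 H=3346432/2542507] → run H
t=10: vr[A=2048/1277 D=923136/335851 E=5176320/3193777 F=1978368/836435 H=4654080/2542507] → run A
t=11: vr[A=3072/1277 D=923136/335851 E=5176320/3193777 F=1978368/836435 H=4654080/2542507] → run E
t=12: vr[A=3072/1277 D=923136/335851 E=6483968/3193777 F=1978368/836435 H=4654080/2542507] → run H
t=13: vr[A=3072/1277 D=923136/335851 E=6483968/3193777 F=1978368/836435 H=5961728/2542507] → run E
t=14: vr[A=3072/1277 D=923136/335851 E=7791616/3193777 F=1978368/836435 H=5961728/2542507] → run H
t=15: vr[A=3072/1277 D=923136/335851 E=7791616/3193777 F=1978368/836435 H=7269376/2542507] → run F
t=16: vr[A=3072/1277 D=923136/335851 E=7791616/3193777 F=3286016/836435 H=7269376/2542507] → run A
t=17: vr[D=923136/335851 E=7791616/3193777 F=3286016/836435 H=7269376/2542507] → run E
t=18: vr[D=923136/335851 E=9099264/3193777 F=3286016/836435 H=7269376/2542507] → run D
t=19: vr[D=1576960/335851 E=9099264/3193777 F=3286016/836435 H=7269376/2542507] → run E
t=20: vr[D=1576960/335851 E=10406912/3193777 F=3286016/836435 H=7269376/2542507] → run H
t=21: vr[D=1576960/335851 E=10406912/3193777 F=3286016/836435 H=8577024/2542507] → run E
t=22: vr[D=1576960/335851 F=3286016/836435 H=8577024/2542507] → run H
t=23: vr[D=1576960/335851 F=3286016/836435 H=9884672/2542507] → run H
t=24: vr[D=1576960/335851 F=3286016/836435 H=11192320/2542507] → run F
t=25: vr[D=1576960/335851 F=4593664/836435 H=11192320/2542507] → run H
t=26: vr[D=1576960/335851 F=4593664/836435] → run D
t=27: vr[D=2230784/335851 F=4593664/836435] → run F
t=28: vr[D=2230784/335851 F=5901312/836435] → run D
t=29: vr[D=2884608/335851 F=5901312/836435] → run F
t=30: vr[D=2884608/335851] → run D
t=31: vr[D=3538432/335851] → run D
t=32: vr[D=4192256/335851] → run D
t=33: (idle)
t=34: (idle)
t=35: (idle)
t=36: (idle)

completion order = G, A, E, H, F, D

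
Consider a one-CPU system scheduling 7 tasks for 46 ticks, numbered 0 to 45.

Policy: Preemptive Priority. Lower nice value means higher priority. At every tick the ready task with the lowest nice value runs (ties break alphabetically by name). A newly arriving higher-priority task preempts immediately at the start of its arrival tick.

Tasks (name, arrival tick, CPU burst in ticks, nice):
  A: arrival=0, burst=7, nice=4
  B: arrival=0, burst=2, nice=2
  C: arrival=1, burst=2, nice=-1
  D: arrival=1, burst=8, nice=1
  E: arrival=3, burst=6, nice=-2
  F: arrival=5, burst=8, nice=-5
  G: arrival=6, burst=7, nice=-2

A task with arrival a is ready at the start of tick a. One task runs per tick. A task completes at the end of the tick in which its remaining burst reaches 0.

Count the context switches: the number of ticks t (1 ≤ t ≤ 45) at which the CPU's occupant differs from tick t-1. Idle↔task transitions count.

t=0: ready={A,B} → run B
t=1: ready={A,B,C,D} → run C
t=2: ready={A,B,C,D} → run C
t=3: ready={A,B,D,E} → run E
t=4: ready={A,B,D,E} → run E
t=5: ready={A,B,D,E,F} → run F
t=6: ready={A,B,D,E,F,G} → run F
t=7: ready={A,B,D,E,F,G} → run F
t=8: ready={A,B,D,E,F,G} → run F
t=9: ready={A,B,D,E,F,G} → run F
t=10: ready={A,B,D,E,F,G} → run F
t=11: ready={A,B,D,E,F,G} → run F
t=12: ready={A,B,D,E,F,G} → run F
t=13: ready={A,B,D,E,G} → run E
t=14: ready={A,B,D,E,G} → run E
t=15: ready={A,B,D,E,G} → run E
t=16: ready={A,B,D,E,G} → run E
t=17: ready={A,B,D,G} → run G
t=18: ready={A,B,D,G} → run G
t=19: ready={A,B,D,G} → run G
t=20: ready={A,B,D,G} → run G
t=21: ready={A,B,D,G} → run G
t=22: ready={A,B,D,G} → run G
t=23: ready={A,B,D,G} → run G
t=24: ready={A,B,D} → run D
t=25: ready={A,B,D} → run D
t=26: ready={A,B,D} → run D
t=27: ready={A,B,D} → run D
t=28: ready={A,B,D} → run D
t=29: ready={A,B,D} → run D
t=30: ready={A,B,D} → run D
t=31: ready={A,B,D} → run D
t=32: ready={A,B} → run B
t=33: ready={A} → run A
t=34: ready={A} → run A
t=35: ready={A} → run A
t=36: ready={A} → run A
t=37: ready={A} → run A
t=38: ready={A} → run A
t=39: ready={A} → run A
t=40: (idle)
t=41: (idle)
t=42: (idle)
t=43: (idle)
t=44: (idle)
t=45: (idle)

context switches = 9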